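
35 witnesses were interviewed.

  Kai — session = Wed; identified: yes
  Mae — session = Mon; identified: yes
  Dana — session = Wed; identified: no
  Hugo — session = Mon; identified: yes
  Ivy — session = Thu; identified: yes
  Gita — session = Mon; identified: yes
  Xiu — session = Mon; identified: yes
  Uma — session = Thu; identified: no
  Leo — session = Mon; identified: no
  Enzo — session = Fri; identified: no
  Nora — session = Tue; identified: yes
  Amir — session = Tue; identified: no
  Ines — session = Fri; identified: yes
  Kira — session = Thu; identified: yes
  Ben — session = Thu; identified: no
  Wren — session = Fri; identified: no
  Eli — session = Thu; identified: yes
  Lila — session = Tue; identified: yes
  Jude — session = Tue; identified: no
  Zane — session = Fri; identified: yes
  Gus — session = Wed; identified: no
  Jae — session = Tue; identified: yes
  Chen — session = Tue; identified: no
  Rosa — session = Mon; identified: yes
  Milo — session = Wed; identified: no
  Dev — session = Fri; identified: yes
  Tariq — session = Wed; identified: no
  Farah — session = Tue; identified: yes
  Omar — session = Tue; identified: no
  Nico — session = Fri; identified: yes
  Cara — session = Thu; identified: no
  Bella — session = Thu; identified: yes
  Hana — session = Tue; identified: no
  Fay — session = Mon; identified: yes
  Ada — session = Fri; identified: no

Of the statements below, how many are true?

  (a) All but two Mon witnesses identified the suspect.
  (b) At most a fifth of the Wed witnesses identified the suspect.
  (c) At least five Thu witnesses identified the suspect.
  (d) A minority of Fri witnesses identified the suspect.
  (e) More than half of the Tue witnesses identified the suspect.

(a) Mon: |A| = 7, |A ∩ B| = 6; needs |A ∖ B| = 2 — false.
(b) Wed: |A| = 5, |A ∩ B| = 1; needs |A ∩ B| / |A| ≤ 1/5 — true.
(c) Thu: |A| = 7, |A ∩ B| = 4; needs |A ∩ B| ≥ 5 — false.
(d) Fri: |A| = 7, |A ∩ B| = 4; needs |A ∩ B| < |A ∖ B| — false.
(e) Tue: |A| = 9, |A ∩ B| = 4; needs |A ∩ B| > |A ∖ B| — false.

1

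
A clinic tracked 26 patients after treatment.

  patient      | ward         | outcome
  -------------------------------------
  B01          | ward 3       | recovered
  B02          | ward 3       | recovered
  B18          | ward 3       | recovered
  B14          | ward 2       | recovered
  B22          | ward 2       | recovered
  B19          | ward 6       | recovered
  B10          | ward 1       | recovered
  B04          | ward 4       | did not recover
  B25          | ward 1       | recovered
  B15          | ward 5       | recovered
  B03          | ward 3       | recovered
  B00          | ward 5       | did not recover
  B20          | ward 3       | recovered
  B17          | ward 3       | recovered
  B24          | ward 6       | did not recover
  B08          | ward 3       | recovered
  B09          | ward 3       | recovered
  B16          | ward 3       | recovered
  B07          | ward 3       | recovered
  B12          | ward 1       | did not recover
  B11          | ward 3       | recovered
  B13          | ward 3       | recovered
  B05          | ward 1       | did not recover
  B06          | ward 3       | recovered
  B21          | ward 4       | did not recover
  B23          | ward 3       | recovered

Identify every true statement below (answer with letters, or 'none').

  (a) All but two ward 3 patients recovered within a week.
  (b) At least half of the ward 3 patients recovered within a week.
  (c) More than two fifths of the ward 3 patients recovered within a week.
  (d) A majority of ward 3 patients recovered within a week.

|A| = 14, |A ∩ B| = 14, |A ∖ B| = 0.
(a) |A ∖ B| = 2: fails.
(b) |A ∩ B| ≥ |A ∖ B|: holds.
(c) |A ∩ B| / |A| > 2/5: holds.
(d) |A ∩ B| > |A ∖ B|: holds.

(b), (c), (d)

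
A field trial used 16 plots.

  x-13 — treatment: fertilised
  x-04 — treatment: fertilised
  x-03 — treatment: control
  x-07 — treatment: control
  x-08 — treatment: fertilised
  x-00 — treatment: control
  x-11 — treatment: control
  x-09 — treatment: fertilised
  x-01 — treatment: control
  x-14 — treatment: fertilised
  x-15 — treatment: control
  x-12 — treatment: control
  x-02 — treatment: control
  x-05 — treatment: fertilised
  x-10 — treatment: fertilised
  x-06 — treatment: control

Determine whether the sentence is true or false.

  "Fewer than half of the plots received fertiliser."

The determiner here denotes the relation: |A ∩ B| < |A ∖ B|.
|A| = 16, |A ∩ B| = 7, |A ∖ B| = 9.
7 < 9, so the statement is true.

True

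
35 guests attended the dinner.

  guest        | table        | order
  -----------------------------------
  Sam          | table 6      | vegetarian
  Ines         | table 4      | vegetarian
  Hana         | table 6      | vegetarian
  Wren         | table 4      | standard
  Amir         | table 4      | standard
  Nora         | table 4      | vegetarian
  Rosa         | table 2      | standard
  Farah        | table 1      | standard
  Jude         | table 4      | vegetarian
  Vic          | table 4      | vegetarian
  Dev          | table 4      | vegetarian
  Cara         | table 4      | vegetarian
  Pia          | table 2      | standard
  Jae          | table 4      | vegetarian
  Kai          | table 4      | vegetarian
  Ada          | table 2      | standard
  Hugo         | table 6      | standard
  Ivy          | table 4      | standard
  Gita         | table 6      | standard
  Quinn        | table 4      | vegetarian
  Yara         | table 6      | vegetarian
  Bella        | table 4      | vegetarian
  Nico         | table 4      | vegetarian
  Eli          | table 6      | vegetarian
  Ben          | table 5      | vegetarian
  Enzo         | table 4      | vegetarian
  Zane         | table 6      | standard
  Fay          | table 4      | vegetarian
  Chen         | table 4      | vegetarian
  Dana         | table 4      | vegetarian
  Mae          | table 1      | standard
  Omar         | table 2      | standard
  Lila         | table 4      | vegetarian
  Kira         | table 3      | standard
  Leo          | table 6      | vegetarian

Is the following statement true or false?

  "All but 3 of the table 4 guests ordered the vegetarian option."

The determiner here denotes the relation: |A ∖ B| = 3.
|A| = 19, |A ∩ B| = 16, |A ∖ B| = 3.
|A ∖ B| = 3, so the statement is true.

True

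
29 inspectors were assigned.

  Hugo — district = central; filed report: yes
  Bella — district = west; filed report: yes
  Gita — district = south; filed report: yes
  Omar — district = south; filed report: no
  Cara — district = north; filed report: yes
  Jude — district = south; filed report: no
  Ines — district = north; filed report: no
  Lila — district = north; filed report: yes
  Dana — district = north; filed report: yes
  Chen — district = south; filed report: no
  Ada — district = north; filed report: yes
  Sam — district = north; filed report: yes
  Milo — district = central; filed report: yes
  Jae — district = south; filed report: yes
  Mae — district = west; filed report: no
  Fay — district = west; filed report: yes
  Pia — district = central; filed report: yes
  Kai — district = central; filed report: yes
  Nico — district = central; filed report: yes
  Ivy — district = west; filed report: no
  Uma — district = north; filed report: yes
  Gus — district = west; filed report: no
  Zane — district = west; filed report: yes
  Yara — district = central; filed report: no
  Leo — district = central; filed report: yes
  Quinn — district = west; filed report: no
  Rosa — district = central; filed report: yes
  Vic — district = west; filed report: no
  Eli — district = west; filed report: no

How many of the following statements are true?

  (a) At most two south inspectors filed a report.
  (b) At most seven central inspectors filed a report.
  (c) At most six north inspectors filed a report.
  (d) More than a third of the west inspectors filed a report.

3

(a) south: |A| = 5, |A ∩ B| = 2; needs |A ∩ B| ≤ 2 — true.
(b) central: |A| = 8, |A ∩ B| = 7; needs |A ∩ B| ≤ 7 — true.
(c) north: |A| = 7, |A ∩ B| = 6; needs |A ∩ B| ≤ 6 — true.
(d) west: |A| = 9, |A ∩ B| = 3; needs |A ∩ B| / |A| > 1/3 — false.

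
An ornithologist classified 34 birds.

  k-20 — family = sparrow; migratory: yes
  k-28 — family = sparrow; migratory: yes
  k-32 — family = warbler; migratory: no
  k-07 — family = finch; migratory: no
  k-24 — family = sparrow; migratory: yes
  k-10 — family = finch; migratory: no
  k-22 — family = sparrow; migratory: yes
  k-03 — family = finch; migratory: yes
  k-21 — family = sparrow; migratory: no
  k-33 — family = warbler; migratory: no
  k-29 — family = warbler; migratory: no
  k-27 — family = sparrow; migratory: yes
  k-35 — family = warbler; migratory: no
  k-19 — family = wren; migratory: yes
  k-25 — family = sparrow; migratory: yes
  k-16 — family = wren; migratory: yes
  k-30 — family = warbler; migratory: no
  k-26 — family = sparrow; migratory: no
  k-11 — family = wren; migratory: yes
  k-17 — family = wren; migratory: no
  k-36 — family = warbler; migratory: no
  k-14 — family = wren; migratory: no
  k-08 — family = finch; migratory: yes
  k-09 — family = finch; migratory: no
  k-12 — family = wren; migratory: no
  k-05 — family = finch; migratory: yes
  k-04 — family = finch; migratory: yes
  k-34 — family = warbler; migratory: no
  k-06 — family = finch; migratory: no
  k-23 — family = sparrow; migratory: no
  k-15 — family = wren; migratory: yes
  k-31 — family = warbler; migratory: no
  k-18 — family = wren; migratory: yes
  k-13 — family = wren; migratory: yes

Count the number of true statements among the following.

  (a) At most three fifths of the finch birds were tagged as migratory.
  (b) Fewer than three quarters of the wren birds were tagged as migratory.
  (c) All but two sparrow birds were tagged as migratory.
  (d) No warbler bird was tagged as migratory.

(a) finch: |A| = 8, |A ∩ B| = 4; needs |A ∩ B| / |A| ≤ 3/5 — true.
(b) wren: |A| = 9, |A ∩ B| = 6; needs |A ∩ B| / |A| < 3/4 — true.
(c) sparrow: |A| = 9, |A ∩ B| = 6; needs |A ∖ B| = 2 — false.
(d) warbler: |A| = 8, |A ∩ B| = 0; needs A ∩ B = ∅ (|A ∩ B| = 0) — true.

3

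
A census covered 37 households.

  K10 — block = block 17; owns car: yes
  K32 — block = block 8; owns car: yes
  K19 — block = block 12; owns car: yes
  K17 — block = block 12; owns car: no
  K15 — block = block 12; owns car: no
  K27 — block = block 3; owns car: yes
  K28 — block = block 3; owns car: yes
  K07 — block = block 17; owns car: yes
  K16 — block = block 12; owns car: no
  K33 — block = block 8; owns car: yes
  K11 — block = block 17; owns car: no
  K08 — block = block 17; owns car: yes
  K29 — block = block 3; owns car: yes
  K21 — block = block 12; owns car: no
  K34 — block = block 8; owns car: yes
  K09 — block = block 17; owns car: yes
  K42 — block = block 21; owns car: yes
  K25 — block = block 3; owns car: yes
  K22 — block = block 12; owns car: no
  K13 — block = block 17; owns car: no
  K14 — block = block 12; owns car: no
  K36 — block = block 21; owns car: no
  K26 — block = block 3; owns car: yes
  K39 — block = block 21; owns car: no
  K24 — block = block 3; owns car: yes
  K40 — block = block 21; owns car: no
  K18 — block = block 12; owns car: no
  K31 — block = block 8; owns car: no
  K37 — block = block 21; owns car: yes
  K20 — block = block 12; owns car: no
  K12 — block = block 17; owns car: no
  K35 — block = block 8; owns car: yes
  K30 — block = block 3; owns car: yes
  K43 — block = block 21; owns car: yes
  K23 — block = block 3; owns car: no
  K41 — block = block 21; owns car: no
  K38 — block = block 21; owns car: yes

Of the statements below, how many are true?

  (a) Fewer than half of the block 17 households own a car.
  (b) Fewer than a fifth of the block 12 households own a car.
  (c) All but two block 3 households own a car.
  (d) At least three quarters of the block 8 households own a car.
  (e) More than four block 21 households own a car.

(a) block 17: |A| = 7, |A ∩ B| = 4; needs |A ∩ B| < |A ∖ B| — false.
(b) block 12: |A| = 9, |A ∩ B| = 1; needs |A ∩ B| / |A| < 1/5 — true.
(c) block 3: |A| = 8, |A ∩ B| = 7; needs |A ∖ B| = 2 — false.
(d) block 8: |A| = 5, |A ∩ B| = 4; needs |A ∩ B| / |A| ≥ 3/4 — true.
(e) block 21: |A| = 8, |A ∩ B| = 4; needs |A ∩ B| > 4 — false.

2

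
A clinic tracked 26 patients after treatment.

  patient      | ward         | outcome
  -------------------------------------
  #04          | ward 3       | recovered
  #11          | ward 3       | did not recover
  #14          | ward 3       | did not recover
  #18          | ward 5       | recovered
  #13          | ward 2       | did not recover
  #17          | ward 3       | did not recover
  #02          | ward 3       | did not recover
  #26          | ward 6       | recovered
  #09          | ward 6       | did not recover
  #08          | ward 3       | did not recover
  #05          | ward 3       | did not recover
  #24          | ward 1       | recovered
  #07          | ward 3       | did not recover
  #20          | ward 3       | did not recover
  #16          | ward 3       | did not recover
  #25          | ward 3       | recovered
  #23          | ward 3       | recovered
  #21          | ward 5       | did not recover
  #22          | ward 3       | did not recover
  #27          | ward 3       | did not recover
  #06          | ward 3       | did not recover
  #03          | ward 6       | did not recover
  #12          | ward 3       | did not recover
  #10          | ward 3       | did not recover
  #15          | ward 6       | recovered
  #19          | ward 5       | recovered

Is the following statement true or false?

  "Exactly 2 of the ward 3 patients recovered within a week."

'Exactly 2 of the ward 3 patients recovered within a week' holds iff |A ∩ B| = 2.
|A| = 17, |A ∩ B| = 3, |A ∖ B| = 14.
|A ∩ B| = 3, so the statement is false.

False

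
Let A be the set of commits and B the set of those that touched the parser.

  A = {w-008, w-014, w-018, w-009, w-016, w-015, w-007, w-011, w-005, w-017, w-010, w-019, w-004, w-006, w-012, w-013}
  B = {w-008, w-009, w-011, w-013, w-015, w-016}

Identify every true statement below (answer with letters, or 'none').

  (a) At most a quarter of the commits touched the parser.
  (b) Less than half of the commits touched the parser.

|A| = 16, |A ∩ B| = 6, |A ∖ B| = 10.
(a) |A ∩ B| / |A| ≤ 1/4: fails.
(b) |A ∩ B| < |A ∖ B|: holds.

(b)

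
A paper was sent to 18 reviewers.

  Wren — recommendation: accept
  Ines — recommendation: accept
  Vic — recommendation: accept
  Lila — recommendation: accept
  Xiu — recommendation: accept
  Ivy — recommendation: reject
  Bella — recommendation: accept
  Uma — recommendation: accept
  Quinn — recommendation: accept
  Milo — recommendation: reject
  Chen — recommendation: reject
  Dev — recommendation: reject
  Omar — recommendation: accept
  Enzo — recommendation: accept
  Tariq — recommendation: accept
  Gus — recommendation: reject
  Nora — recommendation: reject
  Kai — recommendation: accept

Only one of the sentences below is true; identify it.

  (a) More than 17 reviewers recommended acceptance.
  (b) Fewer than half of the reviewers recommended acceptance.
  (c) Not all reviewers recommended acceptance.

|A| = 18, |A ∩ B| = 12, |A ∖ B| = 6.
(a) requires |A ∩ B| > 17: false.
(b) requires |A ∩ B| < |A ∖ B|: false.
(c) requires A ⊄ B (|A ∖ B| ≥ 1): true.

(c)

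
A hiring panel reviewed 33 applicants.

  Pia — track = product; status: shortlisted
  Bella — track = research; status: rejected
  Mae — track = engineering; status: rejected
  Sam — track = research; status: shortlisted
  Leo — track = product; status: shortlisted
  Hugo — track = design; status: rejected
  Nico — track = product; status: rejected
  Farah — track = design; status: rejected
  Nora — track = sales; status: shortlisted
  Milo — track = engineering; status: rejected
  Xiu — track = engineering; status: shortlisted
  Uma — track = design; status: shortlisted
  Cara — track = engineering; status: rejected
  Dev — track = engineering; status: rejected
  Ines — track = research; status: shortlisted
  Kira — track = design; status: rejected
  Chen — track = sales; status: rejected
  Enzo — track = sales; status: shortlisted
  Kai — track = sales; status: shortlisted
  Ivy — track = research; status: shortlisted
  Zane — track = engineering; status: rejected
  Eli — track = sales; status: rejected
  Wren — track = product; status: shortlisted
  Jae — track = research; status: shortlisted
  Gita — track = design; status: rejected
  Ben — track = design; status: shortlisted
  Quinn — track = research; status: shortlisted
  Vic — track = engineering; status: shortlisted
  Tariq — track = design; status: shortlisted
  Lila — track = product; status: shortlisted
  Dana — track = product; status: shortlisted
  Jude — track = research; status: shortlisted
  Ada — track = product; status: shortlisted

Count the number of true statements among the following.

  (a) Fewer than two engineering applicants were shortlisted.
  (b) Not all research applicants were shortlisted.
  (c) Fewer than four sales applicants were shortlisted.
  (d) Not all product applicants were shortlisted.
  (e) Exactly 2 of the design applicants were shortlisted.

3

(a) engineering: |A| = 7, |A ∩ B| = 2; needs |A ∩ B| < 2 — false.
(b) research: |A| = 7, |A ∩ B| = 6; needs A ⊄ B (|A ∖ B| ≥ 1) — true.
(c) sales: |A| = 5, |A ∩ B| = 3; needs |A ∩ B| < 4 — true.
(d) product: |A| = 7, |A ∩ B| = 6; needs A ⊄ B (|A ∖ B| ≥ 1) — true.
(e) design: |A| = 7, |A ∩ B| = 3; needs |A ∩ B| = 2 — false.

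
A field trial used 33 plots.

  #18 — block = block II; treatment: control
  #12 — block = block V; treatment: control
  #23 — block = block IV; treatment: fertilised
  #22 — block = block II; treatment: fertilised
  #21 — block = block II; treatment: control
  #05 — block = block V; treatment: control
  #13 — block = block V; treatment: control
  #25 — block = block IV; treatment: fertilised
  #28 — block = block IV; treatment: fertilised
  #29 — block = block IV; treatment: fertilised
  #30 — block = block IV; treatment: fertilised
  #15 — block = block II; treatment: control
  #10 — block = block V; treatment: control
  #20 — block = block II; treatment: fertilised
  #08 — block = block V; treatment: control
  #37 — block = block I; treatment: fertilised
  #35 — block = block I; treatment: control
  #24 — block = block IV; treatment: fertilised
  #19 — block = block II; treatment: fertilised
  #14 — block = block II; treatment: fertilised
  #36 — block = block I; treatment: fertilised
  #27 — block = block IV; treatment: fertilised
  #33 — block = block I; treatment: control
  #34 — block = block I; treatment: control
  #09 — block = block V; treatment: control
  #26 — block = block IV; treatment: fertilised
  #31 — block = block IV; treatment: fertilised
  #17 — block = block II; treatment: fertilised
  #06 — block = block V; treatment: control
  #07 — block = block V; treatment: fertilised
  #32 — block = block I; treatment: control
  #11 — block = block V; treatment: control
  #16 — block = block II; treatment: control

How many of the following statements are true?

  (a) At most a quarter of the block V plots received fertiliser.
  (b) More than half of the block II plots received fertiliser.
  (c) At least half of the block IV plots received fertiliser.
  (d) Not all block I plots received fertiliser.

(a) block V: |A| = 9, |A ∩ B| = 1; needs |A ∩ B| / |A| ≤ 1/4 — true.
(b) block II: |A| = 9, |A ∩ B| = 5; needs |A ∩ B| > |A ∖ B| — true.
(c) block IV: |A| = 9, |A ∩ B| = 9; needs |A ∩ B| ≥ |A ∖ B| — true.
(d) block I: |A| = 6, |A ∩ B| = 2; needs A ⊄ B (|A ∖ B| ≥ 1) — true.

4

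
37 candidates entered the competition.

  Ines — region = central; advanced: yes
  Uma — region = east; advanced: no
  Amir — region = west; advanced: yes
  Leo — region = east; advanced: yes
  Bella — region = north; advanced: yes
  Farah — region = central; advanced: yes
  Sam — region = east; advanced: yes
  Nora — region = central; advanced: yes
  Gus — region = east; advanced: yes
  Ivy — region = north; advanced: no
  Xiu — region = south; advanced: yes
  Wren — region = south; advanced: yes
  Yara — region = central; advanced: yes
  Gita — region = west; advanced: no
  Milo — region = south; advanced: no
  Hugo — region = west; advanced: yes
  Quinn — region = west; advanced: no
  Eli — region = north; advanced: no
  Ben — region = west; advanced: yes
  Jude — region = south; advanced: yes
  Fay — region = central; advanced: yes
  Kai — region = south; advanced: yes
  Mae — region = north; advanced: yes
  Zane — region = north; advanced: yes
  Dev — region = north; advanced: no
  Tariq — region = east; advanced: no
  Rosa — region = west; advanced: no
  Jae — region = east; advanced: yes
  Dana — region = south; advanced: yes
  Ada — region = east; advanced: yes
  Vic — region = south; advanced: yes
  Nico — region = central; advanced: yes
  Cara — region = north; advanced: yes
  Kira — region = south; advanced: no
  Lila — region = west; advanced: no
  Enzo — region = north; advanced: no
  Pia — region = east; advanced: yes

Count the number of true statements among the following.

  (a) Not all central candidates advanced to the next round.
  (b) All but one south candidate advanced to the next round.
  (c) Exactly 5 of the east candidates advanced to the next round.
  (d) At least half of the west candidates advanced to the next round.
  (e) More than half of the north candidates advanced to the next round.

0

(a) central: |A| = 6, |A ∩ B| = 6; needs A ⊄ B (|A ∖ B| ≥ 1) — false.
(b) south: |A| = 8, |A ∩ B| = 6; needs |A ∖ B| = 1 — false.
(c) east: |A| = 8, |A ∩ B| = 6; needs |A ∩ B| = 5 — false.
(d) west: |A| = 7, |A ∩ B| = 3; needs |A ∩ B| ≥ |A ∖ B| — false.
(e) north: |A| = 8, |A ∩ B| = 4; needs |A ∩ B| > |A ∖ B| — false.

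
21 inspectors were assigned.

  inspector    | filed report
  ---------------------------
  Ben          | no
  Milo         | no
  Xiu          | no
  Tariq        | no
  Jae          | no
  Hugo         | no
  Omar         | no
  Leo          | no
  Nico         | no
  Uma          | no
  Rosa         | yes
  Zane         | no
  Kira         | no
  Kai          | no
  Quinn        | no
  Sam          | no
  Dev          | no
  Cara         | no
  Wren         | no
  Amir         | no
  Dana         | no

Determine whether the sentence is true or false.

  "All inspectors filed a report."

'All inspectors filed a report' holds iff A ⊆ B, i.e. every element of A is in B (|A ∖ B| = 0).
|A| = 21, |A ∩ B| = 1, |A ∖ B| = 20.
So the statement is false.

False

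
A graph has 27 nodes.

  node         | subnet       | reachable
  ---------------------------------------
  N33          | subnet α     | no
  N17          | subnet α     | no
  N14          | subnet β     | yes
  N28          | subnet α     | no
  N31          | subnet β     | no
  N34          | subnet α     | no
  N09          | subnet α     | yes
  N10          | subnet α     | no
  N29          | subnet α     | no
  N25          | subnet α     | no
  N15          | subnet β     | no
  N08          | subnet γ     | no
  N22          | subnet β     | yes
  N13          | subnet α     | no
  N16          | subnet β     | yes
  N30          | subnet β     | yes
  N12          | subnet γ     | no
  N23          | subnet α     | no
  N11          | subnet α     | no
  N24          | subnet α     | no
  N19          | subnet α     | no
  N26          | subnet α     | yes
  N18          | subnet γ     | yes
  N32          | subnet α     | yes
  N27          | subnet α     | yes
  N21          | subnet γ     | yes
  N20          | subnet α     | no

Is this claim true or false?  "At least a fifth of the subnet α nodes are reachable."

True

The determiner here denotes the relation: |A ∩ B| / |A| ≥ 1/5.
|A| = 17, |A ∩ B| = 4, |A ∖ B| = 13.
|A ∩ B|/|A| = 4/17, so the statement is true.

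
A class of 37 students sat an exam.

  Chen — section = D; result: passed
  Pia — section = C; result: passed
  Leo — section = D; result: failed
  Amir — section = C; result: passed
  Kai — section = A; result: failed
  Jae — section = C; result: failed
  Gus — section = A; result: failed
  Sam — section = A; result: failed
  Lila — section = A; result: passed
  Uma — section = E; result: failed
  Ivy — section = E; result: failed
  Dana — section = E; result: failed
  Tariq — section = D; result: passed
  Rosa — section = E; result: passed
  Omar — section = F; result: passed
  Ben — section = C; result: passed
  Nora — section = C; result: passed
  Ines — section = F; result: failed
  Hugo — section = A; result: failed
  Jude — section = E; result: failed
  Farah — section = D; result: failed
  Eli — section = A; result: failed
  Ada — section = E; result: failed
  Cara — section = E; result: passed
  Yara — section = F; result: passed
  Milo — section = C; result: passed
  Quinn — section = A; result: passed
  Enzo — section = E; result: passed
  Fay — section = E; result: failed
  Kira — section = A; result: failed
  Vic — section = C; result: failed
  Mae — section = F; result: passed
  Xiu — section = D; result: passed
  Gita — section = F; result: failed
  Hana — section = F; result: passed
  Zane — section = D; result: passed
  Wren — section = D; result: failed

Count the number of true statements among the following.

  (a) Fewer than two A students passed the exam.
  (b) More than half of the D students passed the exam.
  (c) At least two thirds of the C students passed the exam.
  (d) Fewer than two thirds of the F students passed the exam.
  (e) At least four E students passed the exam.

(a) A: |A| = 8, |A ∩ B| = 2; needs |A ∩ B| < 2 — false.
(b) D: |A| = 7, |A ∩ B| = 4; needs |A ∩ B| > |A ∖ B| — true.
(c) C: |A| = 7, |A ∩ B| = 5; needs |A ∩ B| / |A| ≥ 2/3 — true.
(d) F: |A| = 6, |A ∩ B| = 4; needs |A ∩ B| / |A| < 2/3 — false.
(e) E: |A| = 9, |A ∩ B| = 3; needs |A ∩ B| ≥ 4 — false.

2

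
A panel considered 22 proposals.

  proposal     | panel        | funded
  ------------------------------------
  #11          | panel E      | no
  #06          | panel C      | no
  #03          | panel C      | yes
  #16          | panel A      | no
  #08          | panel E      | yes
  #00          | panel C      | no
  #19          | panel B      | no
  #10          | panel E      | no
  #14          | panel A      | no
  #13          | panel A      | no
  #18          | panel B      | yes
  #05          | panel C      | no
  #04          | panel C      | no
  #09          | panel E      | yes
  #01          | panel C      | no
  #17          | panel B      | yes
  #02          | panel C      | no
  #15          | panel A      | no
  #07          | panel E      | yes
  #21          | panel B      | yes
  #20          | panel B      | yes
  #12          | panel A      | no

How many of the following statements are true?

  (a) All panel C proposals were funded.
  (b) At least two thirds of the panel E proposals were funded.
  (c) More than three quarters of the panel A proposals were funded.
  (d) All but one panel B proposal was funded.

1

(a) panel C: |A| = 7, |A ∩ B| = 1; needs A ⊆ B, i.e. every element of A is in B (|A ∖ B| = 0) — false.
(b) panel E: |A| = 5, |A ∩ B| = 3; needs |A ∩ B| / |A| ≥ 2/3 — false.
(c) panel A: |A| = 5, |A ∩ B| = 0; needs |A ∩ B| / |A| > 3/4 — false.
(d) panel B: |A| = 5, |A ∩ B| = 4; needs |A ∖ B| = 1 — true.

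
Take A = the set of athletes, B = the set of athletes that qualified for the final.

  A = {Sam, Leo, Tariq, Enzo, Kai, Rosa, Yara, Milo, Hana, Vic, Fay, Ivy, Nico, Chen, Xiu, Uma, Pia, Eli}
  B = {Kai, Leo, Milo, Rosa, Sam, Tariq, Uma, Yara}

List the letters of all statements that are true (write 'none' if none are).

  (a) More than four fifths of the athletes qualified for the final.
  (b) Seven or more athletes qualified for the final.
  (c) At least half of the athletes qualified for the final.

(b)

|A| = 18, |A ∩ B| = 8, |A ∖ B| = 10.
(a) |A ∩ B| / |A| > 4/5: fails.
(b) |A ∩ B| ≥ 7: holds.
(c) |A ∩ B| ≥ |A ∖ B|: fails.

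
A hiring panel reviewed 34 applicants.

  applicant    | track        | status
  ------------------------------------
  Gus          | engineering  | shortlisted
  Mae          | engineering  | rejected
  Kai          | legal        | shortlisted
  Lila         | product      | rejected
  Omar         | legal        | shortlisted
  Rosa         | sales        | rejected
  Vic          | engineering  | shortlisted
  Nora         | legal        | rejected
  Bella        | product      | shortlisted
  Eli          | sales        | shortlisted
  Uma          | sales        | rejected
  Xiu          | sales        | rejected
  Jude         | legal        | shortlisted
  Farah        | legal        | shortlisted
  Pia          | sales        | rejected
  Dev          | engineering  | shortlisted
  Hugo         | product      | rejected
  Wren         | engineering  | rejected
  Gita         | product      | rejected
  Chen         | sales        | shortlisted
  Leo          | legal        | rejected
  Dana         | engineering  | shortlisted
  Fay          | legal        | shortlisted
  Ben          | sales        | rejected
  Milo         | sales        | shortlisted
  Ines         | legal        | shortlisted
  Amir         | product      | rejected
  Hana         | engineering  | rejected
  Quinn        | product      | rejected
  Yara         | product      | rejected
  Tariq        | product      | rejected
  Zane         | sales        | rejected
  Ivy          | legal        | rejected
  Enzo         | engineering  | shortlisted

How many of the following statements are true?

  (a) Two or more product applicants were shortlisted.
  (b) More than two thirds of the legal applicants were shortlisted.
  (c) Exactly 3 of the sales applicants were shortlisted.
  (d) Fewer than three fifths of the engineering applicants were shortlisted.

1

(a) product: |A| = 8, |A ∩ B| = 1; needs |A ∩ B| ≥ 2 — false.
(b) legal: |A| = 9, |A ∩ B| = 6; needs |A ∩ B| / |A| > 2/3 — false.
(c) sales: |A| = 9, |A ∩ B| = 3; needs |A ∩ B| = 3 — true.
(d) engineering: |A| = 8, |A ∩ B| = 5; needs |A ∩ B| / |A| < 3/5 — false.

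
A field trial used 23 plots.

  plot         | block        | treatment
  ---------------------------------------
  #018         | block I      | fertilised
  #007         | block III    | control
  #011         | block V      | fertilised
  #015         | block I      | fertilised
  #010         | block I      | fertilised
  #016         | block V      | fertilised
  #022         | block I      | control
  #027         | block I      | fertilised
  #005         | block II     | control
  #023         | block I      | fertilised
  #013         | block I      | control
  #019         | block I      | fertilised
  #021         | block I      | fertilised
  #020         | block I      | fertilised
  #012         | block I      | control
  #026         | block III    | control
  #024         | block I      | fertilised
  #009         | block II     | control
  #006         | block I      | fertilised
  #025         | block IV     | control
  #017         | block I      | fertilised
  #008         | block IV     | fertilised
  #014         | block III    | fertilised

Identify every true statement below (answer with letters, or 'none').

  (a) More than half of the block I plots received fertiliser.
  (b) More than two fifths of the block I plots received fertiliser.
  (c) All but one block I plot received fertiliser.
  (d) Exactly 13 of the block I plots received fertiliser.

|A| = 14, |A ∩ B| = 11, |A ∖ B| = 3.
(a) |A ∩ B| > |A ∖ B|: holds.
(b) |A ∩ B| / |A| > 2/5: holds.
(c) |A ∖ B| = 1: fails.
(d) |A ∩ B| = 13: fails.

(a), (b)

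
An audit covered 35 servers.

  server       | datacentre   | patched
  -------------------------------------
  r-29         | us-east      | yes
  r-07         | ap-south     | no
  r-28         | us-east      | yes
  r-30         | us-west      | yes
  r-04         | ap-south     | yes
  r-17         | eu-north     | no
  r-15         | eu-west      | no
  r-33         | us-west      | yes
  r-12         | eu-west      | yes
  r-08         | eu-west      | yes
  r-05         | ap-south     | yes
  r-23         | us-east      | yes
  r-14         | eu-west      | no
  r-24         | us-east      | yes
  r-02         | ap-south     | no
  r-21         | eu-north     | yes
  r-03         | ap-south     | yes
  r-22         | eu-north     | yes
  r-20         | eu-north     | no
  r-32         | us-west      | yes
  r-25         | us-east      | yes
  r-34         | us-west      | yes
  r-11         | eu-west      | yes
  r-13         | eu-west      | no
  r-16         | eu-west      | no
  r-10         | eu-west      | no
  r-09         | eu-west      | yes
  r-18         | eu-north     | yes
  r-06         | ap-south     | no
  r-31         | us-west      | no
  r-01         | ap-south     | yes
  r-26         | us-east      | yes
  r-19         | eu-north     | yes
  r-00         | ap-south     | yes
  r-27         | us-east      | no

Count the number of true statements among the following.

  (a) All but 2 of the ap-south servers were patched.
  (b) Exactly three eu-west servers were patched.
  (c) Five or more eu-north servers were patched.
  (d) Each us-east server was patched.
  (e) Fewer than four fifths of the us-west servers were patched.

0

(a) ap-south: |A| = 8, |A ∩ B| = 5; needs |A ∖ B| = 2 — false.
(b) eu-west: |A| = 9, |A ∩ B| = 4; needs |A ∩ B| = 3 — false.
(c) eu-north: |A| = 6, |A ∩ B| = 4; needs |A ∩ B| ≥ 5 — false.
(d) us-east: |A| = 7, |A ∩ B| = 6; needs A ⊆ B, i.e. every element of A is in B (|A ∖ B| = 0) — false.
(e) us-west: |A| = 5, |A ∩ B| = 4; needs |A ∩ B| / |A| < 4/5 — false.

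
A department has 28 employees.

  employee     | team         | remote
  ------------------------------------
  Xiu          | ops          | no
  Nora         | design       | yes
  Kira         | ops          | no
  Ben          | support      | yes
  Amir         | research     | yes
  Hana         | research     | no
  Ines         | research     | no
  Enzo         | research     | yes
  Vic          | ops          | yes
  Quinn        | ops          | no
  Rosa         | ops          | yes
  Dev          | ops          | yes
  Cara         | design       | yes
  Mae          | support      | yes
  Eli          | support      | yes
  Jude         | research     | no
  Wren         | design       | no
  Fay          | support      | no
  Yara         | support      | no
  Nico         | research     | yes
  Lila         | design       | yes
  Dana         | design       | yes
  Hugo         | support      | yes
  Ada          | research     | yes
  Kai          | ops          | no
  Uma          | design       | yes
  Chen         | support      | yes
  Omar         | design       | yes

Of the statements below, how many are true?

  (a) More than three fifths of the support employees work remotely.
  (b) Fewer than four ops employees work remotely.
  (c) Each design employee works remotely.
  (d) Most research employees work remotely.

3

(a) support: |A| = 7, |A ∩ B| = 5; needs |A ∩ B| / |A| > 3/5 — true.
(b) ops: |A| = 7, |A ∩ B| = 3; needs |A ∩ B| < 4 — true.
(c) design: |A| = 7, |A ∩ B| = 6; needs A ⊆ B, i.e. every element of A is in B (|A ∖ B| = 0) — false.
(d) research: |A| = 7, |A ∩ B| = 4; needs |A ∩ B| > |A ∖ B| — true.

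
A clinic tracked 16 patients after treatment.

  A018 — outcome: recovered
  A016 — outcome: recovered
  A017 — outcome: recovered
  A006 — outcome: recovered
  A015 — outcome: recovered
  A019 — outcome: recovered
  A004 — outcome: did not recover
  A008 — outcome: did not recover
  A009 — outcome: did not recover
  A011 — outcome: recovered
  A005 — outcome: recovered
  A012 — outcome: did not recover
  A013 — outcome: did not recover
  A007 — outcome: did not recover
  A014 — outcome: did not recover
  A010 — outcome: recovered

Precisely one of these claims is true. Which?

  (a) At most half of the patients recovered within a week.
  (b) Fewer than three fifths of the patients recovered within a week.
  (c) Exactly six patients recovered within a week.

(b)

|A| = 16, |A ∩ B| = 9, |A ∖ B| = 7.
(a) requires |A ∩ B| ≤ |A ∖ B|: false.
(b) requires |A ∩ B| / |A| < 3/5: true.
(c) requires |A ∩ B| = 6: false.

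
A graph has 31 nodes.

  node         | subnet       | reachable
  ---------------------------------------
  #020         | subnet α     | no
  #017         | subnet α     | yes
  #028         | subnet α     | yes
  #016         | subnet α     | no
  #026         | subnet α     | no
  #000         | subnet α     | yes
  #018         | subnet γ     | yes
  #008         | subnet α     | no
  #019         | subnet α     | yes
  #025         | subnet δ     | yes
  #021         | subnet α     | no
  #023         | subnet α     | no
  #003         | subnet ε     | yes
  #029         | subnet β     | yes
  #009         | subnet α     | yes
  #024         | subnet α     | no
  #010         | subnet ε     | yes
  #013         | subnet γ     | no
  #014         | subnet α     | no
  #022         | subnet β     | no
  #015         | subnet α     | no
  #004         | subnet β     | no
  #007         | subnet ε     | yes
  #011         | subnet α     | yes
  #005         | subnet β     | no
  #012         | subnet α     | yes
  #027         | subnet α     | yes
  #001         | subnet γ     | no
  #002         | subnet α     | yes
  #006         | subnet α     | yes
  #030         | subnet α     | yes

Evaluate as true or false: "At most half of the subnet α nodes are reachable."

False

'At most half of the subnet α nodes are reachable' holds iff |A ∩ B| ≤ |A ∖ B|.
|A| = 20, |A ∩ B| = 11, |A ∖ B| = 9.
11 > 9, so the statement is false.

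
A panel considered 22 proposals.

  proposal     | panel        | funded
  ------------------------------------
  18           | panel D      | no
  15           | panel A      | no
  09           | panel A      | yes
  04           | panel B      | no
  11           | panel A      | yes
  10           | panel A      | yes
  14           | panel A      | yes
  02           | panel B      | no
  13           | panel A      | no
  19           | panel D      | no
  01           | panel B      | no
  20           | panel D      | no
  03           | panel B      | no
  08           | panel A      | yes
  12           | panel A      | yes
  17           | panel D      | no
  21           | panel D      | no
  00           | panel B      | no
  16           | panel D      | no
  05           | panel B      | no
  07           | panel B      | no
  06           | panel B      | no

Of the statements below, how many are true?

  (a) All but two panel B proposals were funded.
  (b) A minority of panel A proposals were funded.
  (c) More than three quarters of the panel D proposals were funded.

0

(a) panel B: |A| = 8, |A ∩ B| = 0; needs |A ∖ B| = 2 — false.
(b) panel A: |A| = 8, |A ∩ B| = 6; needs |A ∩ B| < |A ∖ B| — false.
(c) panel D: |A| = 6, |A ∩ B| = 0; needs |A ∩ B| / |A| > 3/4 — false.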